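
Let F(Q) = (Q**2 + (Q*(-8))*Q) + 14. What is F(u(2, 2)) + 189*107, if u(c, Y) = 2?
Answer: 20209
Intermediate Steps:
F(Q) = 14 - 7*Q**2 (F(Q) = (Q**2 + (-8*Q)*Q) + 14 = (Q**2 - 8*Q**2) + 14 = -7*Q**2 + 14 = 14 - 7*Q**2)
F(u(2, 2)) + 189*107 = (14 - 7*2**2) + 189*107 = (14 - 7*4) + 20223 = (14 - 28) + 20223 = -14 + 20223 = 20209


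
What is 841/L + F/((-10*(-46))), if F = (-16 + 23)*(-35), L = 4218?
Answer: -64655/194028 ≈ -0.33323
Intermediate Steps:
F = -245 (F = 7*(-35) = -245)
841/L + F/((-10*(-46))) = 841/4218 - 245/((-10*(-46))) = 841*(1/4218) - 245/460 = 841/4218 - 245*1/460 = 841/4218 - 49/92 = -64655/194028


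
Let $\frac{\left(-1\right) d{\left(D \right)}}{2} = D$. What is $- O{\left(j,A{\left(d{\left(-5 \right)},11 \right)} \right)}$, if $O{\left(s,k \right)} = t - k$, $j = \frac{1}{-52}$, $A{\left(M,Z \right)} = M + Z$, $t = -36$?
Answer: $57$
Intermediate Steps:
$d{\left(D \right)} = - 2 D$
$j = - \frac{1}{52} \approx -0.019231$
$O{\left(s,k \right)} = -36 - k$
$- O{\left(j,A{\left(d{\left(-5 \right)},11 \right)} \right)} = - (-36 - \left(\left(-2\right) \left(-5\right) + 11\right)) = - (-36 - \left(10 + 11\right)) = - (-36 - 21) = \left(-1\right) \left(-57\right) = 57$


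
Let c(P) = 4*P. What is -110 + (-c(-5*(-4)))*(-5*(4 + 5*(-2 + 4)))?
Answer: 5490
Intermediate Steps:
-110 + (-c(-5*(-4)))*(-5*(4 + 5*(-2 + 4))) = -110 + (-4*(-5*(-4)))*(-5*(4 + 5*(-2 + 4))) = -110 + (-4*20)*(-5*(4 + 5*2)) = -110 + (-1*80)*(-5*(4 + 10)) = -110 - (-400)*14 = -110 - 80*(-70) = -110 + 5600 = 5490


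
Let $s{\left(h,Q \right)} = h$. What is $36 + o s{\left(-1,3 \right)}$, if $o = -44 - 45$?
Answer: $125$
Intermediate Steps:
$o = -89$
$36 + o s{\left(-1,3 \right)} = 36 - -89 = 36 + 89 = 125$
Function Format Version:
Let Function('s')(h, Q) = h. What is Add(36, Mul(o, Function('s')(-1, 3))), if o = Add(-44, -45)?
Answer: 125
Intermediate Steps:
o = -89
Add(36, Mul(o, Function('s')(-1, 3))) = Add(36, Mul(-89, -1)) = Add(36, 89) = 125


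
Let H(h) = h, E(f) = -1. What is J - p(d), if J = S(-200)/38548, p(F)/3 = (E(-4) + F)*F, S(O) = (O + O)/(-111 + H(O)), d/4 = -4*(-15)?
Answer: -515742172460/2997107 ≈ -1.7208e+5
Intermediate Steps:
d = 240 (d = 4*(-4*(-15)) = 4*60 = 240)
S(O) = 2*O/(-111 + O) (S(O) = (O + O)/(-111 + O) = (2*O)/(-111 + O) = 2*O/(-111 + O))
p(F) = 3*F*(-1 + F) (p(F) = 3*((-1 + F)*F) = 3*(F*(-1 + F)) = 3*F*(-1 + F))
J = 100/2997107 (J = (2*(-200)/(-111 - 200))/38548 = (2*(-200)/(-311))*(1/38548) = (2*(-200)*(-1/311))*(1/38548) = (400/311)*(1/38548) = 100/2997107 ≈ 3.3366e-5)
J - p(d) = 100/2997107 - 3*240*(-1 + 240) = 100/2997107 - 3*240*239 = 100/2997107 - 1*172080 = 100/2997107 - 172080 = -515742172460/2997107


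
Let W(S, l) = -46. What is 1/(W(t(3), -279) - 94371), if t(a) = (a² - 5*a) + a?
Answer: -1/94417 ≈ -1.0591e-5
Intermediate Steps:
t(a) = a² - 4*a
1/(W(t(3), -279) - 94371) = 1/(-46 - 94371) = 1/(-94417) = -1/94417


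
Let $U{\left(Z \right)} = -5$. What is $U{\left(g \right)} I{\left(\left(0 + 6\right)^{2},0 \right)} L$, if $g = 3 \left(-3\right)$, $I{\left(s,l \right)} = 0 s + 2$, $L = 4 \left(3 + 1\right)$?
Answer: $-160$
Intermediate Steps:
$L = 16$ ($L = 4 \cdot 4 = 16$)
$I{\left(s,l \right)} = 2$ ($I{\left(s,l \right)} = 0 + 2 = 2$)
$g = -9$
$U{\left(g \right)} I{\left(\left(0 + 6\right)^{2},0 \right)} L = \left(-5\right) 2 \cdot 16 = \left(-10\right) 16 = -160$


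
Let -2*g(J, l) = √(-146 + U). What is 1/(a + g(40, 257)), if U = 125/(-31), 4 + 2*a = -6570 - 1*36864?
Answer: -2693156/58492659815 + 2*I*√144181/58492659815 ≈ -4.6043e-5 + 1.2983e-8*I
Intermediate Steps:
a = -21719 (a = -2 + (-6570 - 1*36864)/2 = -2 + (-6570 - 36864)/2 = -2 + (½)*(-43434) = -2 - 21717 = -21719)
U = -125/31 (U = 125*(-1/31) = -125/31 ≈ -4.0323)
g(J, l) = -I*√144181/62 (g(J, l) = -√(-146 - 125/31)/2 = -I*√144181/62)
1/(a + g(40, 257)) = 1/(-21719 - I*√144181/62)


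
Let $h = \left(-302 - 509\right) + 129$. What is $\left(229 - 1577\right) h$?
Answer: $919336$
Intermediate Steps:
$h = -682$ ($h = -811 + 129 = -682$)
$\left(229 - 1577\right) h = \left(229 - 1577\right) \left(-682\right) = \left(-1348\right) \left(-682\right) = 919336$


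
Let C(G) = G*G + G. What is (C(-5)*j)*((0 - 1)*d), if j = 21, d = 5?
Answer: -2100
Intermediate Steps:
C(G) = G + G² (C(G) = G² + G = G + G²)
(C(-5)*j)*((0 - 1)*d) = (-5*(1 - 5)*21)*((0 - 1)*5) = (-5*(-4)*21)*(-1*5) = (20*21)*(-5) = 420*(-5) = -2100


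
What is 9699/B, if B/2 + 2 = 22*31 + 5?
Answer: 9699/1370 ≈ 7.0796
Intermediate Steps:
B = 1370 (B = -4 + 2*(22*31 + 5) = -4 + 2*(682 + 5) = -4 + 2*687 = -4 + 1374 = 1370)
9699/B = 9699/1370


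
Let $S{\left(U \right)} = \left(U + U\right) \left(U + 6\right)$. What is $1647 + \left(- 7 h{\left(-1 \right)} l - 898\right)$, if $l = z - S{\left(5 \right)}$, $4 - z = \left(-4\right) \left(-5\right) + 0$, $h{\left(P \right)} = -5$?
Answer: $-3661$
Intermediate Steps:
$S{\left(U \right)} = 2 U \left(6 + U\right)$
$z = -16$ ($z = 4 - \left(\left(-4\right) \left(-5\right) + 0\right) = 4 - \left(20 + 0\right) = 4 - 20 = -16$)
$l = -126$ ($l = -16 - 2 \cdot 5 \left(6 + 5\right) = -16 - 2 \cdot 5 \cdot 11 = -16 - 110 = -126$)
$1647 + \left(- 7 h{\left(-1 \right)} l - 898\right) = 1647 + \left(\left(-7\right) \left(-5\right) \left(-126\right) - 898\right) = 1647 + \left(35 \left(-126\right) - 898\right) = 1647 - 5308 = -3661$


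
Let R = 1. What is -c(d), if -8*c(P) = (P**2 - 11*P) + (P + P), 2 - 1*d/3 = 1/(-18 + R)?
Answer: -630/289 ≈ -2.1799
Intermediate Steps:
d = 105/17 (d = 6 - 3/(-18 + 1) = 6 - 3/(-17) = 6 - 3*(-1/17) = 6 + 3/17 = 105/17 ≈ 6.1765)
c(P) = -P**2/8 + 9*P/8 (c(P) = -((P**2 - 11*P) + (P + P))/8 = -((P**2 - 11*P) + 2*P)/8 = -(P**2 - 9*P)/8 = -P**2/8 + 9*P/8)
-c(d) = -105*(9 - 1*105/17)/(8*17) = -105*(9 - 105/17)/(8*17) = -105*48/(8*17*17) = -1*630/289 = -630/289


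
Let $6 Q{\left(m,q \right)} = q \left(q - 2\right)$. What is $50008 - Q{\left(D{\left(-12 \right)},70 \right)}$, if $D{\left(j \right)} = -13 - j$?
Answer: $\frac{147644}{3} \approx 49215.0$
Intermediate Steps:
$Q{\left(m,q \right)} = \frac{q \left(-2 + q\right)}{6}$ ($Q{\left(m,q \right)} = \frac{q \left(q - 2\right)}{6} = \frac{q \left(-2 + q\right)}{6}$)
$50008 - Q{\left(D{\left(-12 \right)},70 \right)} = 50008 - \frac{1}{6} \cdot 70 \left(-2 + 70\right) = 50008 - \frac{1}{6} \cdot 70 \cdot 68 = 50008 - \frac{2380}{3} = \frac{147644}{3}$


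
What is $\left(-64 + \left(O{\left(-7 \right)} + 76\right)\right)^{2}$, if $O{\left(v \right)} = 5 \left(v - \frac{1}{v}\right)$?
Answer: $\frac{24336}{49} \approx 496.65$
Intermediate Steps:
$O{\left(v \right)} = - \frac{5}{v} + 5 v$
$\left(-64 + \left(O{\left(-7 \right)} + 76\right)\right)^{2} = \left(-64 + \left(\left(- \frac{5}{-7} + 5 \left(-7\right)\right) + 76\right)\right)^{2} = \left(-64 + \left(\left(\left(-5\right) \left(- \frac{1}{7}\right) - 35\right) + 76\right)\right)^{2} = \left(-64 + \left(\left(\frac{5}{7} - 35\right) + 76\right)\right)^{2} = \left(-64 + \left(- \frac{240}{7} + 76\right)\right)^{2} = \left(-64 + \frac{292}{7}\right)^{2} = \left(- \frac{156}{7}\right)^{2} = \frac{24336}{49}$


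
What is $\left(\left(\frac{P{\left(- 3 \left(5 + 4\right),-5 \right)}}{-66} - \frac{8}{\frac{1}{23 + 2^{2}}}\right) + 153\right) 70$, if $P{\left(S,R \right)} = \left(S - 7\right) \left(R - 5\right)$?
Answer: $- \frac{157430}{33} \approx -4770.6$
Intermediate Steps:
$P{\left(S,R \right)} = \left(-7 + S\right) \left(-5 + R\right)$
$\left(\left(\frac{P{\left(- 3 \left(5 + 4\right),-5 \right)}}{-66} - \frac{8}{\frac{1}{23 + 2^{2}}}\right) + 153\right) 70 = \left(\left(\frac{35 - -35 - 5 \left(- 3 \left(5 + 4\right)\right) - 5 \left(- 3 \left(5 + 4\right)\right)}{-66} - \frac{8}{\frac{1}{23 + 2^{2}}}\right) + 153\right) 70 = \left(\left(\left(35 + 35 - 5 \left(\left(-3\right) 9\right) - 5 \left(\left(-3\right) 9\right)\right) \left(- \frac{1}{66}\right) - \frac{8}{\frac{1}{23 + 4}}\right) + 153\right) 70 = \left(\left(\left(35 + 35 - -135 - -135\right) \left(- \frac{1}{66}\right) - \frac{8}{\frac{1}{27}}\right) + 153\right) 70 = \left(\left(\left(35 + 35 + 135 + 135\right) \left(- \frac{1}{66}\right) - 8 \frac{1}{\frac{1}{27}}\right) + 153\right) 70 = \left(\left(340 \left(- \frac{1}{66}\right) - 216\right) + 153\right) 70 = \left(\left(- \frac{170}{33} - 216\right) + 153\right) 70 = \left(- \frac{7298}{33} + 153\right) 70 = \left(- \frac{2249}{33}\right) 70 = - \frac{157430}{33}$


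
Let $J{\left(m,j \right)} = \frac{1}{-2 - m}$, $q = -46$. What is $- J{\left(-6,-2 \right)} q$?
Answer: $\frac{23}{2} \approx 11.5$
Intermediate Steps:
$- J{\left(-6,-2 \right)} q = - \frac{-1}{2 - 6} \left(-46\right) = - \frac{-1}{-4} \left(-46\right) = - \frac{\left(-1\right) \left(-1\right)}{4} \left(-46\right) = \left(-1\right) \frac{1}{4} \left(-46\right) = \left(- \frac{1}{4}\right) \left(-46\right) = \frac{23}{2}$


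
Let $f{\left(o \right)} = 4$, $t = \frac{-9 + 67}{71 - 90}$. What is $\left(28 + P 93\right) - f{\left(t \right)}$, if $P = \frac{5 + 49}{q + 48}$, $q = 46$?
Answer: $\frac{3639}{47} \approx 77.426$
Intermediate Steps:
$t = - \frac{58}{19}$ ($t = \frac{58}{-19} = 58 \left(- \frac{1}{19}\right) = - \frac{58}{19} \approx -3.0526$)
$P = \frac{27}{47}$ ($P = \frac{5 + 49}{46 + 48} = \frac{54}{94} = 54 \cdot \frac{1}{94} = \frac{27}{47} \approx 0.57447$)
$\left(28 + P 93\right) - f{\left(t \right)} = \left(28 + \frac{27}{47} \cdot 93\right) - 4 = \left(28 + \frac{2511}{47}\right) - 4 = \frac{3827}{47} - 4 = \frac{3639}{47}$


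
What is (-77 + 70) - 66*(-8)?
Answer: 521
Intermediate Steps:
(-77 + 70) - 66*(-8) = -7 + 528 = 521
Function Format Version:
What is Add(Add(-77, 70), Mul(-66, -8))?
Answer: 521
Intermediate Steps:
Add(Add(-77, 70), Mul(-66, -8)) = Add(-7, 528) = 521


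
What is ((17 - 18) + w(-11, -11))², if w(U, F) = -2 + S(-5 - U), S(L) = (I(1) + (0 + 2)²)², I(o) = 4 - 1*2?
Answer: 1089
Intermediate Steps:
I(o) = 2 (I(o) = 4 - 2 = 2)
S(L) = 36 (S(L) = (2 + (0 + 2)²)² = (2 + 2²)² = (2 + 4)² = 6² = 36)
w(U, F) = 34 (w(U, F) = -2 + 36 = 34)
((17 - 18) + w(-11, -11))² = ((17 - 18) + 34)² = (-1 + 34)² = 33² = 1089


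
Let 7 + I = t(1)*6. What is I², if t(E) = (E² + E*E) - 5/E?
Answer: 625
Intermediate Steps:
t(E) = -5/E + 2*E² (t(E) = (E² + E²) - 5/E = 2*E² - 5/E = -5/E + 2*E²)
I = -25 (I = -7 + ((-5 + 2*1³)/1)*6 = -7 + (1*(-5 + 2*1))*6 = -7 + (1*(-5 + 2))*6 = -7 + (1*(-3))*6 = -7 - 3*6 = -7 - 18 = -25)
I² = (-25)² = 625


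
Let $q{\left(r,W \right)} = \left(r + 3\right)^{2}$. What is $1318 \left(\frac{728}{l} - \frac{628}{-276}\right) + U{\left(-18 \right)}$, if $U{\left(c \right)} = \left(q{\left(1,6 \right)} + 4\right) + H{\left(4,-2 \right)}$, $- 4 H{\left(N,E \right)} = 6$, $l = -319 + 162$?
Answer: $- \frac{67035967}{21666} \approx -3094.1$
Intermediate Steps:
$l = -157$
$H{\left(N,E \right)} = - \frac{3}{2}$ ($H{\left(N,E \right)} = \left(- \frac{1}{4}\right) 6 = - \frac{3}{2}$)
$q{\left(r,W \right)} = \left(3 + r\right)^{2}$
$U{\left(c \right)} = \frac{37}{2}$ ($U{\left(c \right)} = \left(\left(3 + 1\right)^{2} + 4\right) - \frac{3}{2} = \left(4^{2} + 4\right) - \frac{3}{2} = \left(16 + 4\right) - \frac{3}{2} = 20 - \frac{3}{2} = \frac{37}{2}$)
$1318 \left(\frac{728}{l} - \frac{628}{-276}\right) + U{\left(-18 \right)} = 1318 \left(\frac{728}{-157} - \frac{628}{-276}\right) + \frac{37}{2} = 1318 \left(728 \left(- \frac{1}{157}\right) - - \frac{157}{69}\right) + \frac{37}{2} = 1318 \left(- \frac{728}{157} + \frac{157}{69}\right) + \frac{37}{2} = 1318 \left(- \frac{25583}{10833}\right) + \frac{37}{2} = - \frac{33718394}{10833} + \frac{37}{2} = - \frac{67035967}{21666}$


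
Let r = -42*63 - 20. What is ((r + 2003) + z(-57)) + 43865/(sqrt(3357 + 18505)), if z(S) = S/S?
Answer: -662 + 43865*sqrt(21862)/21862 ≈ -365.33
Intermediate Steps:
r = -2666 (r = -2646 - 20 = -2666)
z(S) = 1
((r + 2003) + z(-57)) + 43865/(sqrt(3357 + 18505)) = ((-2666 + 2003) + 1) + 43865/(sqrt(3357 + 18505)) = (-663 + 1) + 43865/(sqrt(21862)) = -662 + 43865*(sqrt(21862)/21862) = -662 + 43865*sqrt(21862)/21862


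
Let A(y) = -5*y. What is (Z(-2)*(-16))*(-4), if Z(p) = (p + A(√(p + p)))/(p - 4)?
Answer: 64/3 + 320*I/3 ≈ 21.333 + 106.67*I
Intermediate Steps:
Z(p) = (p - 5*√2*√p)/(-4 + p) (Z(p) = (p - 5*√(p + p))/(p - 4) = (p - 5*√2*√p)/(-4 + p))
(Z(-2)*(-16))*(-4) = (((-2 - 5*√2*√(-2))/(-4 - 2))*(-16))*(-4) = (((-2 - 5*√2*I*√2)/(-6))*(-16))*(-4) = (-(-2 - 10*I)/6*(-16))*(-4) = ((⅓ + 5*I/3)*(-16))*(-4) = (-16/3 - 80*I/3)*(-4) = 64/3 + 320*I/3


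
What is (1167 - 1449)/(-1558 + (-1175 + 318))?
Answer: 94/805 ≈ 0.11677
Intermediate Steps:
(1167 - 1449)/(-1558 + (-1175 + 318)) = -282/(-1558 - 857) = -282/(-2415) = -282*(-1/2415) = 94/805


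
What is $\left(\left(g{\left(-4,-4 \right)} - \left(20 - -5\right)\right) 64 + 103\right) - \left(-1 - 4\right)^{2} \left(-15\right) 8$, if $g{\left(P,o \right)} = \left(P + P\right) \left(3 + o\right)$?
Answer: $2015$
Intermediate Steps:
$g{\left(P,o \right)} = 2 P \left(3 + o\right)$
$\left(\left(g{\left(-4,-4 \right)} - \left(20 - -5\right)\right) 64 + 103\right) - \left(-1 - 4\right)^{2} \left(-15\right) 8 = \left(\left(2 \left(-4\right) \left(3 - 4\right) - \left(20 - -5\right)\right) 64 + 103\right) - \left(-1 - 4\right)^{2} \left(-15\right) 8 = \left(\left(2 \left(-4\right) \left(-1\right) - \left(20 + 5\right)\right) 64 + 103\right) - \left(-5\right)^{2} \left(-15\right) 8 = \left(\left(8 - 25\right) 64 + 103\right) - 25 \left(-15\right) 8 = \left(\left(8 - 25\right) 64 + 103\right) - \left(-375\right) 8 = \left(\left(-17\right) 64 + 103\right) - -3000 = \left(-1088 + 103\right) + 3000 = -985 + 3000 = 2015$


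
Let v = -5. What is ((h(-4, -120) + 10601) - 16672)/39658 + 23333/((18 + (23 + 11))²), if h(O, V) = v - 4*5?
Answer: 454428265/53617616 ≈ 8.4754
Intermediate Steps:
h(O, V) = -25 (h(O, V) = -5 - 4*5 = -5 - 20 = -25)
((h(-4, -120) + 10601) - 16672)/39658 + 23333/((18 + (23 + 11))²) = ((-25 + 10601) - 16672)/39658 + 23333/((18 + (23 + 11))²) = (10576 - 16672)*(1/39658) + 23333/((18 + 34)²) = -6096*1/39658 + 23333/(52²) = -3048/19829 + 23333/2704 = 454428265/53617616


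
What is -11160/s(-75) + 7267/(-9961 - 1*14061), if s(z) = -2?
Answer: 134035493/24022 ≈ 5579.7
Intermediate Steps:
-11160/s(-75) + 7267/(-9961 - 1*14061) = -11160/(-2) + 7267/(-9961 - 1*14061) = -11160*(-½) + 7267/(-9961 - 14061) = 5580 + 7267/(-24022) = 5580 + 7267*(-1/24022) = 5580 - 7267/24022 = 134035493/24022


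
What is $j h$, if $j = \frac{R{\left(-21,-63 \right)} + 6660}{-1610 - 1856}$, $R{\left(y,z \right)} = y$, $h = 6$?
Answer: $- \frac{19917}{1733} \approx -11.493$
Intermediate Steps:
$j = - \frac{6639}{3466}$ ($j = \frac{-21 + 6660}{-1610 - 1856} = \frac{6639}{-3466} = 6639 \left(- \frac{1}{3466}\right) = - \frac{6639}{3466} \approx -1.9155$)
$j h = \left(- \frac{6639}{3466}\right) 6 = - \frac{19917}{1733}$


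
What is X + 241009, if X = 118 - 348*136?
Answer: 193799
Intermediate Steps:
X = -47210 (X = 118 - 47328 = -47210)
X + 241009 = -47210 + 241009 = 193799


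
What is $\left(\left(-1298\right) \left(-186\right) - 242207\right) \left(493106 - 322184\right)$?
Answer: $-133148238$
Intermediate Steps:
$\left(\left(-1298\right) \left(-186\right) - 242207\right) \left(493106 - 322184\right) = \left(241428 - 242207\right) 170922 = \left(-779\right) 170922 = -133148238$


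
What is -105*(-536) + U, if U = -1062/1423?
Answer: 80085378/1423 ≈ 56279.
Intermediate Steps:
U = -1062/1423 (U = -1062*1/1423 = -1062/1423 ≈ -0.74631)
-105*(-536) + U = -105*(-536) - 1062/1423 = 56280 - 1062/1423 = 80085378/1423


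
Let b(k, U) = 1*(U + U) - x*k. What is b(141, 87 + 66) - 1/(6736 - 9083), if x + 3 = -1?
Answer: 2041891/2347 ≈ 870.00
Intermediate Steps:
x = -4 (x = -3 - 1 = -4)
b(k, U) = 2*U + 4*k (b(k, U) = 1*(U + U) - (-4)*k = 1*(2*U) + 4*k = 2*U + 4*k)
b(141, 87 + 66) - 1/(6736 - 9083) = (2*(87 + 66) + 4*141) - 1/(6736 - 9083) = (2*153 + 564) - 1/(-2347) = (306 + 564) - 1*(-1/2347) = 870 + 1/2347 = 2041891/2347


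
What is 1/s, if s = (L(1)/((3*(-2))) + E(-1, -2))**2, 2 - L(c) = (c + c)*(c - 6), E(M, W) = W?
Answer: 1/16 ≈ 0.062500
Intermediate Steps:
L(c) = 2 - 2*c*(-6 + c) (L(c) = 2 - (c + c)*(c - 6) = 2 - 2*c*(-6 + c))
s = 16 (s = ((2 - 2*1**2 + 12*1)/((3*(-2))) - 2)**2 = ((2 - 2*1 + 12)/(-6) - 2)**2 = ((2 - 2 + 12)*(-1/6) - 2)**2 = (12*(-1/6) - 2)**2 = (-2 - 2)**2 = (-4)**2 = 16)
1/s = 1/16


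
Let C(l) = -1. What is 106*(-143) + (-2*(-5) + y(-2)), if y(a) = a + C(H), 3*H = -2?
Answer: -15151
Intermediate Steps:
H = -⅔ (H = (⅓)*(-2) = -⅔ ≈ -0.66667)
y(a) = -1 + a (y(a) = a - 1 = -1 + a)
106*(-143) + (-2*(-5) + y(-2)) = 106*(-143) + (-2*(-5) + (-1 - 2)) = -15158 + (10 - 3) = -15158 + 7 = -15151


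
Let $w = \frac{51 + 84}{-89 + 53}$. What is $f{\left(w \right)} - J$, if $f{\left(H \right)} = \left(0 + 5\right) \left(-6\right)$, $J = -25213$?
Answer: $25183$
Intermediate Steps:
$w = - \frac{15}{4}$ ($w = \frac{135}{-36} = 135 \left(- \frac{1}{36}\right) = - \frac{15}{4} \approx -3.75$)
$f{\left(H \right)} = -30$ ($f{\left(H \right)} = 5 \left(-6\right) = -30$)
$f{\left(w \right)} - J = -30 - -25213 = -30 + 25213 = 25183$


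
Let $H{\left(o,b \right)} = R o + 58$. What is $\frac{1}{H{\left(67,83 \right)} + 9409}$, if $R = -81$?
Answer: $\frac{1}{4040} \approx 0.00024752$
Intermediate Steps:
$H{\left(o,b \right)} = 58 - 81 o$ ($H{\left(o,b \right)} = - 81 o + 58 = 58 - 81 o$)
$\frac{1}{H{\left(67,83 \right)} + 9409} = \frac{1}{\left(58 - 5427\right) + 9409} = \frac{1}{-5369 + 9409} = \frac{1}{4040}$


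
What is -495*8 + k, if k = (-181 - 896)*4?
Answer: -8268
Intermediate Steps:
k = -4308 (k = -1077*4 = -4308)
-495*8 + k = -495*8 - 4308 = -3960 - 4308 = -8268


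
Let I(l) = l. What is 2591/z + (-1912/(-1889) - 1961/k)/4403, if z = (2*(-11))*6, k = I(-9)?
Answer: -64486368763/3293637732 ≈ -19.579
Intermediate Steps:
k = -9
z = -132 (z = -22*6 = -132)
2591/z + (-1912/(-1889) - 1961/k)/4403 = 2591/(-132) + (-1912/(-1889) - 1961/(-9))/4403 = 2591*(-1/132) + (-1912*(-1/1889) - 1961*(-⅑))*(1/4403) = -2591/132 + (1912/1889 + 1961/9)*(1/4403) = -2591/132 + (3721537/17001)*(1/4403) = -2591/132 + 3721537/74855403 = -64486368763/3293637732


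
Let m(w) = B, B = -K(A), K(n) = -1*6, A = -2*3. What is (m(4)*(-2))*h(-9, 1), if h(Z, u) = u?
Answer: -12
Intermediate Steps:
A = -6
K(n) = -6
B = 6 (B = -1*(-6) = 6)
m(w) = 6
(m(4)*(-2))*h(-9, 1) = (6*(-2))*1 = -12*1 = -12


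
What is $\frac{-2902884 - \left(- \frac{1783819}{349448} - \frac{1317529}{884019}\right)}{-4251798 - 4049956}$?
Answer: $\frac{896753031495678055}{2564566816899432048} \approx 0.34967$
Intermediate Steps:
$\frac{-2902884 - \left(- \frac{1783819}{349448} - \frac{1317529}{884019}\right)}{-4251798 - 4049956} = \frac{-2902884 - - \frac{2037337762553}{308918671512}}{-8301754} = \left(-2902884 + \left(\frac{1317529}{884019} + \frac{1783819}{349448}\right)\right) \left(- \frac{1}{8301754}\right) = \left(-2902884 + \frac{2037337762553}{308918671512}\right) \left(- \frac{1}{8301754}\right) = \left(- \frac{896753031495678055}{308918671512}\right) \left(- \frac{1}{8301754}\right) = \frac{896753031495678055}{2564566816899432048}$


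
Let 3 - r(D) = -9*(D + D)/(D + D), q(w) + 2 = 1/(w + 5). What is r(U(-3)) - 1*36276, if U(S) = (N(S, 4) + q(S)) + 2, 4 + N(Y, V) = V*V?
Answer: -36264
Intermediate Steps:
N(Y, V) = -4 + V**2 (N(Y, V) = -4 + V*V = -4 + V**2)
q(w) = -2 + 1/(5 + w) (q(w) = -2 + 1/(w + 5) = -2 + 1/(5 + w))
U(S) = 14 + (-9 - 2*S)/(5 + S) (U(S) = ((-4 + 4**2) + (-9 - 2*S)/(5 + S)) + 2 = ((-4 + 16) + (-9 - 2*S)/(5 + S)) + 2 = (12 + (-9 - 2*S)/(5 + S)) + 2 = 14 + (-9 - 2*S)/(5 + S))
r(D) = 12 (r(D) = 3 - (-9)*(D + D)/(D + D) = 3 - (-9)*(2*D)/((2*D)) = 3 - (-9)*(2*D)*(1/(2*D)) = 3 - (-9) = 3 - 1*(-9) = 3 + 9 = 12)
r(U(-3)) - 1*36276 = 12 - 1*36276 = 12 - 36276 = -36264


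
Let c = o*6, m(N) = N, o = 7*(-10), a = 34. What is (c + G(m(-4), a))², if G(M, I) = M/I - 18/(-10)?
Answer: 1264300249/7225 ≈ 1.7499e+5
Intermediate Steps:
o = -70
G(M, I) = 9/5 + M/I (G(M, I) = M/I - 18*(-⅒) = M/I + 9/5 = 9/5 + M/I)
c = -420 (c = -70*6 = -420)
(c + G(m(-4), a))² = (-420 + (9/5 - 4/34))² = (-420 + (9/5 - 4*1/34))² = (-420 + (9/5 - 2/17))² = (-420 + 143/85)² = (-35557/85)² = 1264300249/7225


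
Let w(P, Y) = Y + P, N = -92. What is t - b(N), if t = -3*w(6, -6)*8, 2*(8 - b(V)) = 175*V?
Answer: -8058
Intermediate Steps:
w(P, Y) = P + Y
b(V) = 8 - 175*V/2
t = 0 (t = -3*(6 - 6)*8 = -3*0*8 = 0*8 = 0)
t - b(N) = 0 - (8 - 175/2*(-92)) = 0 - (8 + 8050) = 0 - 1*8058 = 0 - 8058 = -8058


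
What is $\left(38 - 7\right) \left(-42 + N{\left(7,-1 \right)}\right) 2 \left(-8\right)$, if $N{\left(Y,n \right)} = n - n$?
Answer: $20832$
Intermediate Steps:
$N{\left(Y,n \right)} = 0$
$\left(38 - 7\right) \left(-42 + N{\left(7,-1 \right)}\right) 2 \left(-8\right) = \left(38 - 7\right) \left(-42 + 0\right) 2 \left(-8\right) = 31 \left(-42\right) 2 \left(-8\right) = \left(-1302\right) 2 \left(-8\right) = \left(-2604\right) \left(-8\right) = 20832$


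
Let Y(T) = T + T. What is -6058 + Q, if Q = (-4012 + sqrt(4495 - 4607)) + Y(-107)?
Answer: -10284 + 4*I*sqrt(7) ≈ -10284.0 + 10.583*I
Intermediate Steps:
Y(T) = 2*T
Q = -4226 + 4*I*sqrt(7) (Q = (-4012 + sqrt(4495 - 4607)) + 2*(-107) = (-4012 + sqrt(-112)) - 214 = (-4012 + 4*I*sqrt(7)) - 214 = -4226 + 4*I*sqrt(7) ≈ -4226.0 + 10.583*I)
-6058 + Q = -6058 + (-4226 + 4*I*sqrt(7)) = -10284 + 4*I*sqrt(7)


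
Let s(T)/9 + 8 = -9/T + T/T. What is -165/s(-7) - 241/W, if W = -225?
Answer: 7703/1800 ≈ 4.2794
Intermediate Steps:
s(T) = -63 - 81/T (s(T) = -72 + 9*(-9/T + T/T) = -72 + 9*(-9/T + 1) = -72 + 9*(1 - 9/T) = -72 + (9 - 81/T) = -63 - 81/T)
-165/s(-7) - 241/W = -165/(-63 - 81/(-7)) - 241/(-225) = -165/(-63 - 81*(-1/7)) - 241*(-1/225) = -165/(-63 + 81/7) + 241/225 = -165/(-360/7) + 241/225 = -165*(-7/360) + 241/225 = 77/24 + 241/225 = 7703/1800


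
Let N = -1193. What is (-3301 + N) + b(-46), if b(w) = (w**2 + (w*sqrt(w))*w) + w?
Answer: -2424 + 2116*I*sqrt(46) ≈ -2424.0 + 14351.0*I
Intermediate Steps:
b(w) = w + w**2 + w**(5/2) (b(w) = (w**2 + w**(3/2)*w) + w = (w**2 + w**(5/2)) + w = w + w**2 + w**(5/2))
(-3301 + N) + b(-46) = (-3301 - 1193) + (-46 + (-46)**2 + (-46)**(5/2)) = -4494 + (-46 + 2116 + 2116*I*sqrt(46)) = -4494 + (2070 + 2116*I*sqrt(46)) = -2424 + 2116*I*sqrt(46)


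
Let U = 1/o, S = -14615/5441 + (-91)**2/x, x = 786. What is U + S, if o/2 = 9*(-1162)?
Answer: 117022672295/14908318236 ≈ 7.8495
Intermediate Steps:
o = -20916 (o = 2*(9*(-1162)) = 2*(-10458) = -20916)
S = 33569531/4276626 (S = -14615/5441 + (-91)**2/786 = -14615*1/5441 + 8281*(1/786) = -14615/5441 + 8281/786 = 33569531/4276626 ≈ 7.8495)
U = -1/20916 (U = 1/(-20916) = -1/20916 ≈ -4.7810e-5)
U + S = -1/20916 + 33569531/4276626 = 117022672295/14908318236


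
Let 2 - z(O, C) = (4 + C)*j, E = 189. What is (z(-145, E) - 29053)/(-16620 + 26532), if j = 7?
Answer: -5067/1652 ≈ -3.0672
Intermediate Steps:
z(O, C) = -26 - 7*C (z(O, C) = 2 - (4 + C)*7 = 2 - (28 + 7*C) = 2 + (-28 - 7*C) = -26 - 7*C)
(z(-145, E) - 29053)/(-16620 + 26532) = ((-26 - 7*189) - 29053)/(-16620 + 26532) = ((-26 - 1323) - 29053)/9912 = (-1349 - 29053)*(1/9912) = -30402*1/9912 = -5067/1652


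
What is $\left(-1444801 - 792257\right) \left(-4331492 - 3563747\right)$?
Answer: $17662107566862$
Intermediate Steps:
$\left(-1444801 - 792257\right) \left(-4331492 - 3563747\right) = \left(-2237058\right) \left(-7895239\right) = 17662107566862$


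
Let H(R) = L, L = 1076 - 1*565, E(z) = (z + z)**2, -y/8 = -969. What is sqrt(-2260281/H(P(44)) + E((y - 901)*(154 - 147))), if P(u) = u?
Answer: 5*sqrt(96087211291813)/511 ≈ 95914.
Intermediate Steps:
y = 7752 (y = -8*(-969) = 7752)
E(z) = 4*z**2 (E(z) = (2*z)**2 = 4*z**2)
L = 511 (L = 1076 - 565 = 511)
H(R) = 511
sqrt(-2260281/H(P(44)) + E((y - 901)*(154 - 147))) = sqrt(-2260281/511 + 4*((7752 - 901)*(154 - 147))**2) = sqrt(-2260281*1/511 + 4*(6851*7)**2) = sqrt(-2260281/511 + 4*47957**2) = sqrt(-2260281/511 + 4*2299873849) = sqrt(-2260281/511 + 9199495396) = sqrt(4700939887075/511) = 5*sqrt(96087211291813)/511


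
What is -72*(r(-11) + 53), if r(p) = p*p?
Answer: -12528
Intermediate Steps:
r(p) = p**2
-72*(r(-11) + 53) = -72*((-11)**2 + 53) = -72*(121 + 53) = -72*174 = -12528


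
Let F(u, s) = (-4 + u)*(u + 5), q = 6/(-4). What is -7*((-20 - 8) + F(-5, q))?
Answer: 196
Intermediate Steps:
q = -3/2 (q = 6*(-1/4) = -3/2 ≈ -1.5000)
F(u, s) = (-4 + u)*(5 + u)
-7*((-20 - 8) + F(-5, q)) = -7*((-20 - 8) + (-20 - 5 + (-5)**2)) = -7*(-28 + (-20 - 5 + 25)) = -7*(-28 + 0) = -7*(-28) = 196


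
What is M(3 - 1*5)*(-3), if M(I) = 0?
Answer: 0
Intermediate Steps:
M(3 - 1*5)*(-3) = 0*(-3) = 0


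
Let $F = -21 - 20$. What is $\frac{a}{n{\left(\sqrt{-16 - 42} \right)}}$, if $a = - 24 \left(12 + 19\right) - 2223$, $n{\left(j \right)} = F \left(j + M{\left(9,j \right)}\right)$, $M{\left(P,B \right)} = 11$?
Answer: $\frac{32637}{7339} - \frac{2967 i \sqrt{58}}{7339} \approx 4.4471 - 3.0789 i$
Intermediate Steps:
$F = -41$
$n{\left(j \right)} = -451 - 41 j$ ($n{\left(j \right)} = - 41 \left(j + 11\right) = - 41 \left(11 + j\right) = -451 - 41 j$)
$a = -2967$ ($a = \left(-24\right) 31 - 2223 = -744 - 2223 = -2967$)
$\frac{a}{n{\left(\sqrt{-16 - 42} \right)}} = - \frac{2967}{-451 - 41 \sqrt{-16 - 42}} = - \frac{2967}{-451 - 41 \sqrt{-58}} = - \frac{2967}{-451 - 41 i \sqrt{58}}$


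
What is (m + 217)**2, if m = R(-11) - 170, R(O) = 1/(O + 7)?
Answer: 34969/16 ≈ 2185.6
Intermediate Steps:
R(O) = 1/(7 + O)
m = -681/4 (m = 1/(7 - 11) - 170 = 1/(-4) - 170 = -1/4 - 170 = -681/4 ≈ -170.25)
(m + 217)**2 = (-681/4 + 217)**2 = (187/4)**2 = 34969/16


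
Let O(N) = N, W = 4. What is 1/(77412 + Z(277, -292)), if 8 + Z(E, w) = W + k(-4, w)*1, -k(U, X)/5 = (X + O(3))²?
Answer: -1/340197 ≈ -2.9395e-6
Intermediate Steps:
k(U, X) = -5*(3 + X)² (k(U, X) = -5*(X + 3)² = -5*(3 + X)²)
Z(E, w) = -4 - 5*(3 + w)² (Z(E, w) = -8 + (4 - 5*(3 + w)²*1) = -8 + (4 - 5*(3 + w)²) = -4 - 5*(3 + w)²)
1/(77412 + Z(277, -292)) = 1/(77412 + (-4 - 5*(3 - 292)²)) = 1/(77412 + (-4 - 5*(-289)²)) = 1/(77412 + (-4 - 5*83521)) = 1/(77412 + (-4 - 417605)) = 1/(77412 - 417609) = 1/(-340197) = -1/340197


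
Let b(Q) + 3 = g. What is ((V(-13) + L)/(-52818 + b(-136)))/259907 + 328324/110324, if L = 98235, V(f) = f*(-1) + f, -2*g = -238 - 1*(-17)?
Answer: 2248985732738537/755709907916107 ≈ 2.9760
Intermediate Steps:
g = 221/2 (g = -(-238 - 1*(-17))/2 = -(-238 + 17)/2 = -½*(-221) = 221/2 ≈ 110.50)
V(f) = 0 (V(f) = -f + f = 0)
b(Q) = 215/2 (b(Q) = -3 + 221/2 = 215/2)
((V(-13) + L)/(-52818 + b(-136)))/259907 + 328324/110324 = ((0 + 98235)/(-52818 + 215/2))/259907 + 328324/110324 = (98235/(-105421/2))*(1/259907) + 328324*(1/110324) = (98235*(-2/105421))*(1/259907) + 82081/27581 = -196470/105421*1/259907 + 82081/27581 = -196470/27399655847 + 82081/27581 = 2248985732738537/755709907916107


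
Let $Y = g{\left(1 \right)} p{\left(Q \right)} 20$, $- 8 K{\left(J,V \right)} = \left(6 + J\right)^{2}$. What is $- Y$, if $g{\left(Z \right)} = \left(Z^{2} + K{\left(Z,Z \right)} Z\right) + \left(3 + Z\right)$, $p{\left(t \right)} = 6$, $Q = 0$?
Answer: $135$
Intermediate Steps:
$K{\left(J,V \right)} = - \frac{\left(6 + J\right)^{2}}{8}$
$g{\left(Z \right)} = 3 + Z + Z^{2} - \frac{Z \left(6 + Z\right)^{2}}{8}$ ($g{\left(Z \right)} = \left(Z^{2} + - \frac{\left(6 + Z\right)^{2}}{8} Z\right) + \left(3 + Z\right) = \left(Z^{2} - \frac{Z \left(6 + Z\right)^{2}}{8}\right) + \left(3 + Z\right) = 3 + Z + Z^{2} - \frac{Z \left(6 + Z\right)^{2}}{8}$)
$Y = -135$ ($Y = \left(3 - \frac{7}{2} - \frac{1^{2}}{2} - \frac{1^{3}}{8}\right) 6 \cdot 20 = \left(3 - \frac{7}{2} - \frac{1}{2} - \frac{1}{8}\right) 6 \cdot 20 = \left(- \frac{9}{8}\right) 6 \cdot 20 = \left(- \frac{27}{4}\right) 20 = -135$)
$- Y = \left(-1\right) \left(-135\right) = 135$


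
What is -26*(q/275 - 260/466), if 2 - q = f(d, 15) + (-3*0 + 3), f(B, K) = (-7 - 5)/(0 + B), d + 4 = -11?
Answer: 4702022/320375 ≈ 14.677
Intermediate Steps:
d = -15 (d = -4 - 11 = -15)
f(B, K) = -12/B
q = -9/5 (q = 2 - (-12/(-15) + (-3*0 + 3)) = 2 - (-12*(-1/15) + (0 + 3)) = 2 - (4/5 + 3) = 2 - 1*19/5 = 2 - 19/5 = -9/5 ≈ -1.8000)
-26*(q/275 - 260/466) = -26*(-9/5/275 - 260/466) = -26*(-9/5*1/275 - 260*1/466) = -26*(-9/1375 - 130/233) = -26*(-180847/320375) = 4702022/320375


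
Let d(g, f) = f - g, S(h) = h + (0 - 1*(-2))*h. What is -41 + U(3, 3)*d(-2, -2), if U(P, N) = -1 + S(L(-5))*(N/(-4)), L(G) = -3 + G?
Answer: -41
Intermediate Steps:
S(h) = 3*h (S(h) = h + (0 + 2)*h = h + 2*h = 3*h)
U(P, N) = -1 + 6*N (U(P, N) = -1 + (3*(-3 - 5))*(N/(-4)) = -1 + (3*(-8))*(N*(-¼)) = -1 - (-6)*N = -1 + 6*N)
-41 + U(3, 3)*d(-2, -2) = -41 + (-1 + 6*3)*(-2 - 1*(-2)) = -41 + (-1 + 18)*(-2 + 2) = -41 + 17*0 = -41 + 0 = -41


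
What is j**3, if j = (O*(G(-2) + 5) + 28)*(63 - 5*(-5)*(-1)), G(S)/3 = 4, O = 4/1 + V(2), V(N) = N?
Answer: 120553784000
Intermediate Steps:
O = 6 (O = 4/1 + 2 = 4*1 + 2 = 4 + 2 = 6)
G(S) = 12 (G(S) = 3*4 = 12)
j = 4940 (j = (6*(12 + 5) + 28)*(63 - 5*(-5)*(-1)) = (6*17 + 28)*(63 + 25*(-1)) = (102 + 28)*(63 - 25) = 130*38 = 4940)
j**3 = 4940**3 = 120553784000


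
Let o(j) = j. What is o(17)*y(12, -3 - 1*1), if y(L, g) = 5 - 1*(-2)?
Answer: 119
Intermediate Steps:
y(L, g) = 7 (y(L, g) = 5 + 2 = 7)
o(17)*y(12, -3 - 1*1) = 17*7 = 119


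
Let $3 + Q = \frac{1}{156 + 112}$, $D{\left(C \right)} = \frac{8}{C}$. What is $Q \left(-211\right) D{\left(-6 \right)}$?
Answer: $- \frac{169433}{201} \approx -842.95$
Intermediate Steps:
$Q = - \frac{803}{268}$ ($Q = -3 + \frac{1}{156 + 112} = -3 + \frac{1}{268} = - \frac{803}{268} \approx -2.9963$)
$Q \left(-211\right) D{\left(-6 \right)} = \left(- \frac{803}{268}\right) \left(-211\right) \frac{8}{-6} = \frac{169433 \cdot 8 \left(- \frac{1}{6}\right)}{268} = \frac{169433}{268} \left(- \frac{4}{3}\right) = - \frac{169433}{201}$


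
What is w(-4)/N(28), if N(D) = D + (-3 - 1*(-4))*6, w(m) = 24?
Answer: 12/17 ≈ 0.70588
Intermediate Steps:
N(D) = 6 + D (N(D) = D + (-3 + 4)*6 = D + 1*6 = D + 6 = 6 + D)
w(-4)/N(28) = 24/(6 + 28) = 24/34 = 24*(1/34) = 12/17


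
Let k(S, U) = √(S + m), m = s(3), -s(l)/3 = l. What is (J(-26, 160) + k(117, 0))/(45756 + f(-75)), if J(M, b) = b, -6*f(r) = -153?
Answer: 320/91563 + 4*√3/30521 ≈ 0.0037219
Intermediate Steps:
s(l) = -3*l
m = -9 (m = -3*3 = -9)
f(r) = 51/2 (f(r) = -⅙*(-153) = 51/2)
k(S, U) = √(-9 + S) (k(S, U) = √(S - 9) = √(-9 + S))
(J(-26, 160) + k(117, 0))/(45756 + f(-75)) = (160 + √(-9 + 117))/(45756 + 51/2) = (160 + √108)/(91563/2) = (160 + 6*√3)*(2/91563) = 320/91563 + 4*√3/30521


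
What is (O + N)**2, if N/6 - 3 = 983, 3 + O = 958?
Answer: 47210641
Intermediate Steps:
O = 955 (O = -3 + 958 = 955)
N = 5916 (N = 18 + 6*983 = 18 + 5898 = 5916)
(O + N)**2 = (955 + 5916)**2 = 6871**2 = 47210641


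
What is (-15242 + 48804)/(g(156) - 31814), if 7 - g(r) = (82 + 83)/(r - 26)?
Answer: -872612/827015 ≈ -1.0551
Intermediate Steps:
g(r) = 7 - 165/(-26 + r) (g(r) = 7 - (82 + 83)/(r - 26) = 7 - 165/(-26 + r))
(-15242 + 48804)/(g(156) - 31814) = (-15242 + 48804)/((-347 + 7*156)/(-26 + 156) - 31814) = 33562/((-347 + 1092)/130 - 31814) = 33562/((1/130)*745 - 31814) = 33562/(149/26 - 31814) = 33562/(-827015/26) = 33562*(-26/827015) = -872612/827015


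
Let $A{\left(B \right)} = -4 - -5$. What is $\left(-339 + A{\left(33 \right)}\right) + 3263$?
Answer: $2925$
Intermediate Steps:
$A{\left(B \right)} = 1$ ($A{\left(B \right)} = -4 + 5 = 1$)
$\left(-339 + A{\left(33 \right)}\right) + 3263 = \left(-339 + 1\right) + 3263 = -338 + 3263 = 2925$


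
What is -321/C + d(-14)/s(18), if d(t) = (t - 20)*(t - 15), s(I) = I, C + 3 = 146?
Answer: 67610/1287 ≈ 52.533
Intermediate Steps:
C = 143 (C = -3 + 146 = 143)
d(t) = (-20 + t)*(-15 + t)
-321/C + d(-14)/s(18) = -321/143 + (300 + (-14)² - 35*(-14))/18 = -321*1/143 + (300 + 196 + 490)*(1/18) = -321/143 + 986*(1/18) = -321/143 + 493/9 = 67610/1287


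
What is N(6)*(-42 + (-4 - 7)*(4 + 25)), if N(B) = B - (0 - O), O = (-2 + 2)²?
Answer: -2166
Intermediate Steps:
O = 0 (O = 0² = 0)
N(B) = B (N(B) = B - (0 - 1*0) = B - (0 + 0) = B - 1*0 = B + 0 = B)
N(6)*(-42 + (-4 - 7)*(4 + 25)) = 6*(-42 + (-4 - 7)*(4 + 25)) = 6*(-42 - 11*29) = 6*(-42 - 319) = 6*(-361) = -2166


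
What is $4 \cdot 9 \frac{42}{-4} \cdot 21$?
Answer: $-7938$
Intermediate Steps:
$4 \cdot 9 \frac{42}{-4} \cdot 21 = 36 \cdot 42 \left(- \frac{1}{4}\right) 21 = 36 \left(- \frac{21}{2}\right) 21 = \left(-378\right) 21 = -7938$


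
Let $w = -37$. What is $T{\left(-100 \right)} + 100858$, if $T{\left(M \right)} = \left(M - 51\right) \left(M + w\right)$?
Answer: $121545$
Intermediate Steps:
$T{\left(M \right)} = \left(-51 + M\right) \left(-37 + M\right)$ ($T{\left(M \right)} = \left(M - 51\right) \left(M - 37\right) = \left(-51 + M\right) \left(-37 + M\right)$)
$T{\left(-100 \right)} + 100858 = \left(1887 + \left(-100\right)^{2} - -8800\right) + 100858 = \left(1887 + 10000 + 8800\right) + 100858 = 20687 + 100858 = 121545$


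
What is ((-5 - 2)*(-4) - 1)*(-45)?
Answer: -1215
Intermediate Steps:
((-5 - 2)*(-4) - 1)*(-45) = (-7*(-4) - 1)*(-45) = (28 - 1)*(-45) = 27*(-45) = -1215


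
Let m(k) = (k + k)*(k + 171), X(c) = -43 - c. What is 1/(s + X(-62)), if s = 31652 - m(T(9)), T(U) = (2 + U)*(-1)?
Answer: 1/35191 ≈ 2.8416e-5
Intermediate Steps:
T(U) = -2 - U
m(k) = 2*k*(171 + k) (m(k) = (2*k)*(171 + k) = 2*k*(171 + k))
s = 35172 (s = 31652 - 2*(-2 - 1*9)*(171 + (-2 - 1*9)) = 31652 - 2*(-2 - 9)*(171 + (-2 - 9)) = 31652 - 2*(-11)*(171 - 11) = 31652 - 2*(-11)*160 = 31652 - 1*(-3520) = 31652 + 3520 = 35172)
1/(s + X(-62)) = 1/(35172 + (-43 - 1*(-62))) = 1/(35172 + (-43 + 62)) = 1/(35172 + 19) = 1/35191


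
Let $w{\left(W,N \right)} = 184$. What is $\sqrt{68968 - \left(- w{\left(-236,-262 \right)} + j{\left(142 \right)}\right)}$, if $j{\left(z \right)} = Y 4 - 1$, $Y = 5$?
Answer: $\sqrt{69133} \approx 262.93$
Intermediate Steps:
$j{\left(z \right)} = 19$ ($j{\left(z \right)} = 5 \cdot 4 - 1 = 20 - 1 = 19$)
$\sqrt{68968 - \left(- w{\left(-236,-262 \right)} + j{\left(142 \right)}\right)} = \sqrt{68968 + \left(184 - 19\right)} = \sqrt{68968 + 165} = \sqrt{69133}$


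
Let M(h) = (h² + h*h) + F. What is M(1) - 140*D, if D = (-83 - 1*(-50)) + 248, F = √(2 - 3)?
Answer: -30098 + I ≈ -30098.0 + 1.0*I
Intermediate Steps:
F = I (F = √(-1) = I ≈ 1.0*I)
D = 215 (D = (-83 + 50) + 248 = -33 + 248 = 215)
M(h) = I + 2*h² (M(h) = (h² + h*h) + I = (h² + h²) + I = 2*h² + I = I + 2*h²)
M(1) - 140*D = (I + 2*1²) - 140*215 = (I + 2*1) - 30100 = (I + 2) - 30100 = (2 + I) - 30100 = -30098 + I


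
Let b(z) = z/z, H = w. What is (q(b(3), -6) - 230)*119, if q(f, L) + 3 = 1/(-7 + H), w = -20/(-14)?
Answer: -1082186/39 ≈ -27748.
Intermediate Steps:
w = 10/7 (w = -20*(-1/14) = 10/7 ≈ 1.4286)
H = 10/7 ≈ 1.4286
b(z) = 1
q(f, L) = -124/39 (q(f, L) = -3 + 1/(-7 + 10/7) = -3 + 1/(-39/7) = -3 - 7/39 = -124/39)
(q(b(3), -6) - 230)*119 = (-124/39 - 230)*119 = -9094/39*119 = -1082186/39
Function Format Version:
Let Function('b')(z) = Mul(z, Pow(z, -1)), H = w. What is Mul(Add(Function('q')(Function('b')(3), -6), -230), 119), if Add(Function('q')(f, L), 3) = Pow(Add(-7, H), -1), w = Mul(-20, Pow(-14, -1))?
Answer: Rational(-1082186, 39) ≈ -27748.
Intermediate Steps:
w = Rational(10, 7) (w = Mul(-20, Rational(-1, 14)) = Rational(10, 7) ≈ 1.4286)
H = Rational(10, 7) ≈ 1.4286
Function('b')(z) = 1
Function('q')(f, L) = Rational(-124, 39) (Function('q')(f, L) = Add(-3, Pow(Add(-7, Rational(10, 7)), -1)) = Add(-3, Pow(Rational(-39, 7), -1)) = Add(-3, Rational(-7, 39)) = Rational(-124, 39))
Mul(Add(Function('q')(Function('b')(3), -6), -230), 119) = Mul(Add(Rational(-124, 39), -230), 119) = Mul(Rational(-9094, 39), 119) = Rational(-1082186, 39)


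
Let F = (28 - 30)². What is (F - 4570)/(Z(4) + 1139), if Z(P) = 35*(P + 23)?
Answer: -2283/1042 ≈ -2.1910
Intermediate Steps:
F = 4 (F = (-2)² = 4)
Z(P) = 805 + 35*P (Z(P) = 35*(23 + P) = 805 + 35*P)
(F - 4570)/(Z(4) + 1139) = (4 - 4570)/((805 + 35*4) + 1139) = -4566/((805 + 140) + 1139) = -4566/(945 + 1139) = -4566/2084 = -4566*1/2084 = -2283/1042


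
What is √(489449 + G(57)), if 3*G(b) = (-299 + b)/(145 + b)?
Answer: √44935786578/303 ≈ 699.61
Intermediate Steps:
G(b) = (-299 + b)/(3*(145 + b)) (G(b) = ((-299 + b)/(145 + b))/3 = (-299 + b)/(3*(145 + b)))
√(489449 + G(57)) = √(489449 + (-299 + 57)/(3*(145 + 57))) = √(489449 + (⅓)*(-242)/202) = √(489449 + (⅓)*(1/202)*(-242)) = √(489449 - 121/303) = √(148302926/303) = √44935786578/303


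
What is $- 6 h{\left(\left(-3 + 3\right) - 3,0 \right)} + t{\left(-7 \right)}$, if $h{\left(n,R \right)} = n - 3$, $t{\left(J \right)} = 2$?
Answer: $38$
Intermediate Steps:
$h{\left(n,R \right)} = -3 + n$ ($h{\left(n,R \right)} = n - 3 = -3 + n$)
$- 6 h{\left(\left(-3 + 3\right) - 3,0 \right)} + t{\left(-7 \right)} = - 6 \left(-3 + \left(\left(-3 + 3\right) - 3\right)\right) + 2 = - 6 \left(-3 + \left(0 - 3\right)\right) + 2 = - 6 \left(-3 - 3\right) + 2 = \left(-6\right) \left(-6\right) + 2 = 36 + 2 = 38$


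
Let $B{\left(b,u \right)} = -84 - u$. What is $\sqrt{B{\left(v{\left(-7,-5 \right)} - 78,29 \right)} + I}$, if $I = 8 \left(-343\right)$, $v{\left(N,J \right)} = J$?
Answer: $i \sqrt{2857} \approx 53.451 i$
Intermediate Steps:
$I = -2744$
$\sqrt{B{\left(v{\left(-7,-5 \right)} - 78,29 \right)} + I} = \sqrt{\left(-84 - 29\right) - 2744} = \sqrt{-113 - 2744} = \sqrt{-2857} = i \sqrt{2857}$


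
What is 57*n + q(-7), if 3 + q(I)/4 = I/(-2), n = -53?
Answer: -3019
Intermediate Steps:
q(I) = -12 - 2*I (q(I) = -12 + 4*(I/(-2)) = -12 + 4*(I*(-½)) = -12 + 4*(-I/2) = -12 - 2*I)
57*n + q(-7) = 57*(-53) + (-12 - 2*(-7)) = -3021 + (-12 + 14) = -3021 + 2 = -3019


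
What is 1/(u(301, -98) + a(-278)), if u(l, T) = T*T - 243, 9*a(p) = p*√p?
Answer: 758241/7119378953 + 2502*I*√278/7119378953 ≈ 0.0001065 + 5.8596e-6*I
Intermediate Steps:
a(p) = p^(3/2)/9 (a(p) = (p*√p)/9 = p^(3/2)/9)
u(l, T) = -243 + T² (u(l, T) = T² - 243 = -243 + T²)
1/(u(301, -98) + a(-278)) = 1/((-243 + (-98)²) + (-278)^(3/2)/9) = 1/((-243 + 9604) + (-278*I*√278)/9) = 1/(9361 - 278*I*√278/9)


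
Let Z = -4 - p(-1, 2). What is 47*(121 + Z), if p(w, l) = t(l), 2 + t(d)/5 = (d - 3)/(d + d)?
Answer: 24111/4 ≈ 6027.8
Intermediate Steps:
t(d) = -10 + 5*(-3 + d)/(2*d) (t(d) = -10 + 5*((d - 3)/(d + d)) = -10 + 5*((-3 + d)/((2*d))) = -10 + 5*((-3 + d)*(1/(2*d))) = -10 + 5*((-3 + d)/(2*d)) = -10 + 5*(-3 + d)/(2*d))
p(w, l) = 15*(-1 - l)/(2*l)
Z = 29/4 (Z = -4 - 15*(-1 - 1*2)/(2*2) = -4 - 15*(-1 - 2)/(2*2) = -4 - 15*(-3)/(2*2) = -4 - 1*(-45/4) = -4 + 45/4 = 29/4 ≈ 7.2500)
47*(121 + Z) = 47*(121 + 29/4) = 47*(513/4) = 24111/4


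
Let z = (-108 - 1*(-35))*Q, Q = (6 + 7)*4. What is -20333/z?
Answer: 20333/3796 ≈ 5.3564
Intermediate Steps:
Q = 52 (Q = 13*4 = 52)
z = -3796 (z = (-108 - 1*(-35))*52 = (-108 + 35)*52 = -73*52 = -3796)
-20333/z = -20333/(-3796) = -20333*(-1/3796) = 20333/3796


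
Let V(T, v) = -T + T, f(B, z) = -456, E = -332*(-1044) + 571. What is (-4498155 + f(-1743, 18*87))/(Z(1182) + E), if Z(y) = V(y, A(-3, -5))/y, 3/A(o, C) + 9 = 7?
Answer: -4498611/347179 ≈ -12.958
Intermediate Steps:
E = 347179 (E = 346608 + 571 = 347179)
A(o, C) = -3/2 (A(o, C) = 3/(-9 + 7) = 3/(-2) = 3*(-½) = -3/2)
V(T, v) = 0
Z(y) = 0 (Z(y) = 0/y = 0)
(-4498155 + f(-1743, 18*87))/(Z(1182) + E) = (-4498155 - 456)/(0 + 347179) = -4498611/347179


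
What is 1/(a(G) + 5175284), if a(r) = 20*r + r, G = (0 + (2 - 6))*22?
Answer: 1/5173436 ≈ 1.9330e-7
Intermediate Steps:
G = -88 (G = (0 - 4)*22 = -4*22 = -88)
a(r) = 21*r
1/(a(G) + 5175284) = 1/(21*(-88) + 5175284) = 1/(-1848 + 5175284) = 1/5173436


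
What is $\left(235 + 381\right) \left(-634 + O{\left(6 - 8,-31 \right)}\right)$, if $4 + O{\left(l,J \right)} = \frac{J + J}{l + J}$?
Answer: $- \frac{1175552}{3} \approx -3.9185 \cdot 10^{5}$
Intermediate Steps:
$O{\left(l,J \right)} = -4 + \frac{2 J}{J + l}$ ($O{\left(l,J \right)} = -4 + \frac{J + J}{l + J} = -4 + \frac{2 J}{J + l}$)
$\left(235 + 381\right) \left(-634 + O{\left(6 - 8,-31 \right)}\right) = \left(235 + 381\right) \left(-634 + \frac{2 \left(\left(-1\right) \left(-31\right) - 2 \left(6 - 8\right)\right)}{-31 + \left(6 - 8\right)}\right) = 616 \left(-634 + \frac{2 \left(31 - 2 \left(6 - 8\right)\right)}{-31 + \left(6 - 8\right)}\right) = 616 \left(-634 + \frac{2 \left(31 - -4\right)}{-31 - 2}\right) = 616 \left(-634 + \frac{2 \left(31 + 4\right)}{-33}\right) = 616 \left(-634 + 2 \left(- \frac{1}{33}\right) 35\right) = 616 \left(-634 - \frac{70}{33}\right) = 616 \left(- \frac{20992}{33}\right) = - \frac{1175552}{3}$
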